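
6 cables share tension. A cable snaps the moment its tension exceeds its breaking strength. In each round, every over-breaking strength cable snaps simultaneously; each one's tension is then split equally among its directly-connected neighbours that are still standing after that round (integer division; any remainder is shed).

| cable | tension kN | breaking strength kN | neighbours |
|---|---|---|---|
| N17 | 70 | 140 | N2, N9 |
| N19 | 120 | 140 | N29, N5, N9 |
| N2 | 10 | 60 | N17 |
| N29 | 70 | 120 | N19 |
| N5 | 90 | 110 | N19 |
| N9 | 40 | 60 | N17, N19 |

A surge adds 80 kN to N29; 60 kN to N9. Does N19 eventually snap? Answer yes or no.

Round 1 — N29 at 150 > 120; N9 at 100 > 60. N29, N9 snap.
  N29 sheds 150 kN to N19: 150 each.
    N19: 120+150 = 270 > 140
  N9 sheds 100 kN to N17, N19: 50 each.
    N17: 70+50 = 120 ≤ 140
    N19: 270+50 = 320 > 140
Round 2 — N19 snaps.
  N19 sheds 320 kN to N5: 320 each.
    N5: 90+320 = 410 > 110
Round 3 — N5 snaps.
  N5 sheds 410 kN: no online neighbours, lost.
No further breaks.

yes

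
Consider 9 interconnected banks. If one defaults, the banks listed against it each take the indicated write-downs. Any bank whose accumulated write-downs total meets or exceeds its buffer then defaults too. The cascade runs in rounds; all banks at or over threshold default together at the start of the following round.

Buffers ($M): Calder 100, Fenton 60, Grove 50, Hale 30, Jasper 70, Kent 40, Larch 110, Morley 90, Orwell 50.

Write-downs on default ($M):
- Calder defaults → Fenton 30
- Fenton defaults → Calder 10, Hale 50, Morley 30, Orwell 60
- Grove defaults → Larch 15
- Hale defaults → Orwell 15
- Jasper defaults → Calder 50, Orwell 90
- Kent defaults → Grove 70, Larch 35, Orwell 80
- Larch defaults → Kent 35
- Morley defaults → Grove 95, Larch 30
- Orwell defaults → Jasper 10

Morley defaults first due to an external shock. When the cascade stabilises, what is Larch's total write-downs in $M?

Round 1 — Morley defaults (initial).
  Grove: +95 → 95 ≥ 50
  Larch: +30 → 30 < 110
Round 2 — Grove defaults.
  Larch: +15 → 45 < 110
No further defaults.

45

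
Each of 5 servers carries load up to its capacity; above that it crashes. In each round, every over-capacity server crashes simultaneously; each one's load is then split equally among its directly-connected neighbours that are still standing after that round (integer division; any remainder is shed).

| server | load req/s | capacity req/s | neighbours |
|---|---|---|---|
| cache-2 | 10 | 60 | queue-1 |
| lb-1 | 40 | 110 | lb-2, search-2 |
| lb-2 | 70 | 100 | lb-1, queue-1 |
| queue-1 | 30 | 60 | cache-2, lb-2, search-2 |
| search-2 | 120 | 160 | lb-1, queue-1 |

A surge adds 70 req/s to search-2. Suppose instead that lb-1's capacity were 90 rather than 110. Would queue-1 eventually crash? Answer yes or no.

With lb-1's capacity at 90:
Round 1 — search-2 at 190 > 160. search-2 crashes.
  search-2 sheds 190 req/s to lb-1, queue-1: 95 each.
    lb-1: 40+95 = 135 > 90
    queue-1: 30+95 = 125 > 60
Round 2 — lb-1, queue-1 crash.
  lb-1 sheds 135 req/s to lb-2: 135 each.
    lb-2: 70+135 = 205 > 100
  queue-1 sheds 125 req/s to cache-2, lb-2: 62 each (1 lost).
    cache-2: 10+62 = 72 > 60
    lb-2: 205+62 = 267 > 100
Round 3 — cache-2, lb-2 crash.
  cache-2 sheds 72 req/s: no online neighbours, lost.
  lb-2 sheds 267 req/s: no online neighbours, lost.
No further crashes.

yes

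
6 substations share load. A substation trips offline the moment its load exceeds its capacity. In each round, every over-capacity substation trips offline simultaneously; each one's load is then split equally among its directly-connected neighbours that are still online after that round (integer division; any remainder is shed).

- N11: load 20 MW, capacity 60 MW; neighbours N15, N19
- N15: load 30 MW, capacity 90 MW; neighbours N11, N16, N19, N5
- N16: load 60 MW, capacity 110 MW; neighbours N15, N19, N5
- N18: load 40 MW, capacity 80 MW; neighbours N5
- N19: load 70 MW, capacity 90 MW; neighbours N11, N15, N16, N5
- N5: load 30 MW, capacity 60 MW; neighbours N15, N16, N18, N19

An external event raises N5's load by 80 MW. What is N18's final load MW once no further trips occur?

Round 1 — N5 at 110 > 60. N5 trips offline.
  N5 sheds 110 MW to N15, N16, N18, N19: 27 each (2 lost).
    N15: 30+27 = 57 ≤ 90
    N16: 60+27 = 87 ≤ 110
    N18: 40+27 = 67 ≤ 80
    N19: 70+27 = 97 > 90
Round 2 — N19 trips offline.
  N19 sheds 97 MW to N11, N15, N16: 32 each (1 lost).
    N11: 20+32 = 52 ≤ 60
    N15: 57+32 = 89 ≤ 90
    N16: 87+32 = 119 > 110
Round 3 — N16 trips offline.
  N16 sheds 119 MW to N15: 119 each.
    N15: 89+119 = 208 > 90
Round 4 — N15 trips offline.
  N15 sheds 208 MW to N11: 208 each.
    N11: 52+208 = 260 > 60
Round 5 — N11 trips offline.
  N11 sheds 260 MW: no online neighbours, lost.
No further trips.

67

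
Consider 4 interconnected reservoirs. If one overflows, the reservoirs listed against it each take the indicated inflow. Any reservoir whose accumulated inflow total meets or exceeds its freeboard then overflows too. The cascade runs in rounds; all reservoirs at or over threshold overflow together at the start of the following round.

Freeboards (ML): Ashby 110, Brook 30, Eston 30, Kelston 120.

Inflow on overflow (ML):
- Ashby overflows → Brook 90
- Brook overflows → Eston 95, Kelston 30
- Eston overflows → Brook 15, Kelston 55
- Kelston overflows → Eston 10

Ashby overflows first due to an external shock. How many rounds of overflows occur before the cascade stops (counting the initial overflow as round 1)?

Round 1 — Ashby overflows (initial).
  Brook: +90 → 90 ≥ 30
Round 2 — Brook overflows.
  Eston: +95 → 95 ≥ 30
  Kelston: +30 → 30 < 120
Round 3 — Eston overflows.
  Kelston: +55 → 85 < 120
No further overflows.

3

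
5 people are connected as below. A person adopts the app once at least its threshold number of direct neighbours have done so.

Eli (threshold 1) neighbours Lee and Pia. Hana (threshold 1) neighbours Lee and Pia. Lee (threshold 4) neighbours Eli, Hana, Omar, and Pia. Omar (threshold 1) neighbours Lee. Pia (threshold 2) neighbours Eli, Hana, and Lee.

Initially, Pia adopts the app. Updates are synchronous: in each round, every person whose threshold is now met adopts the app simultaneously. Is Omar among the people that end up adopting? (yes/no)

no

Round 1 — Pia adopts the app (initial).
Round 2 — checking thresholds:
  Eli: 1 of 2 neighbours ≥ 1, adopts the app.
  Hana: 1 of 2 neighbours ≥ 1, adopts the app.
  Lee: 1 of 4 neighbours < 4, holds.
Round 3 — no new adoptions; cascade stops.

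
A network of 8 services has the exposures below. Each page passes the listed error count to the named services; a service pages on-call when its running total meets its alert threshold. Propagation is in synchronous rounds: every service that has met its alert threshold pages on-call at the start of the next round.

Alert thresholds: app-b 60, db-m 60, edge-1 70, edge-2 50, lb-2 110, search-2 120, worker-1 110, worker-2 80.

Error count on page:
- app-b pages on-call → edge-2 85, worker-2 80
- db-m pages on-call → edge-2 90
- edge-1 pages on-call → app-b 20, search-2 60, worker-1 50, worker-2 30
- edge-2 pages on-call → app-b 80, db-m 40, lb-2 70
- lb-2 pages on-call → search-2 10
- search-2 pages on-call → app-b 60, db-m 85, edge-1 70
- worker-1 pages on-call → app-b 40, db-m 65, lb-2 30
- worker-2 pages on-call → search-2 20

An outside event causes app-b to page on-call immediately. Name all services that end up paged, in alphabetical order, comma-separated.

app-b, edge-2, worker-2

Round 1 — app-b pages on-call (initial).
  edge-2: +85 → 85 ≥ 50
  worker-2: +80 → 80 ≥ 80
Round 2 — edge-2, worker-2 page on-call.
  db-m: +40 → 40 < 60
  lb-2: +70 → 70 < 110
  search-2: +20 → 20 < 120
No further pages.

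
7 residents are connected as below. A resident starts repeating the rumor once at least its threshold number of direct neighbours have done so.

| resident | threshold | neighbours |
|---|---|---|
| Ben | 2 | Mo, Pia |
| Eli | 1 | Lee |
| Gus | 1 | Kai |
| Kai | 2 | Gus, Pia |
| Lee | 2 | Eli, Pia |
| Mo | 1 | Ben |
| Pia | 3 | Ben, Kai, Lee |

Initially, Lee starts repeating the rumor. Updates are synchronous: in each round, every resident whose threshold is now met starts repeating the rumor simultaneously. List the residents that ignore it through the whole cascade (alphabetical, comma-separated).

Ben, Gus, Kai, Mo, Pia

Round 1 — Lee starts repeating the rumor (initial).
Round 2 — checking thresholds:
  Eli: 1 of 1 neighbours ≥ 1, starts repeating the rumor.
  Pia: 1 of 3 neighbours < 3, not yet.
Round 3 — no new spreads; cascade stops.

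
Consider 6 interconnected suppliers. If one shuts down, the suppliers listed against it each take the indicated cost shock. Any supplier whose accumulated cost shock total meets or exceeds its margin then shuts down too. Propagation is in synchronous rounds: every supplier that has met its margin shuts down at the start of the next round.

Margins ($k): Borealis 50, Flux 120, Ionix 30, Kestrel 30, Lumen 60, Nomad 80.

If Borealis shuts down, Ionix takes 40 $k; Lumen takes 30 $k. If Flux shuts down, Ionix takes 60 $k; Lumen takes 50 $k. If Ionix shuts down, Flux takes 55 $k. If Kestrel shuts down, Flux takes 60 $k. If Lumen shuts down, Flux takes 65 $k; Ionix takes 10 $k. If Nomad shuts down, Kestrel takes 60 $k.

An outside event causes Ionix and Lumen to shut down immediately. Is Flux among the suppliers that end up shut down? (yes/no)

yes

Round 1 — Ionix, Lumen shut down (initial).
  Flux: +55+65 → 120 ≥ 120
Round 2 — Flux shuts down.
No further shutdowns.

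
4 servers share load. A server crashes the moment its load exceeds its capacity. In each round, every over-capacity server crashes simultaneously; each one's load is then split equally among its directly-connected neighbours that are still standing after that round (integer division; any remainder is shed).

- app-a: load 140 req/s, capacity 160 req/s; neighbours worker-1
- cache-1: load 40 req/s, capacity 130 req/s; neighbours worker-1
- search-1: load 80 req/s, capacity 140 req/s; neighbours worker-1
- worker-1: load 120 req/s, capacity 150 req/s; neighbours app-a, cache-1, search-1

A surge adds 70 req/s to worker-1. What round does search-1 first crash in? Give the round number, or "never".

2

Round 1 — worker-1 at 190 > 150. worker-1 crashes.
  worker-1 sheds 190 req/s to app-a, cache-1, search-1: 63 each (1 lost).
    app-a: 140+63 = 203 > 160
    cache-1: 40+63 = 103 ≤ 130
    search-1: 80+63 = 143 > 140
Round 2 — app-a, search-1 crash.
  app-a sheds 203 req/s: no online neighbours, lost.
  search-1 sheds 143 req/s: no online neighbours, lost.
No further crashes.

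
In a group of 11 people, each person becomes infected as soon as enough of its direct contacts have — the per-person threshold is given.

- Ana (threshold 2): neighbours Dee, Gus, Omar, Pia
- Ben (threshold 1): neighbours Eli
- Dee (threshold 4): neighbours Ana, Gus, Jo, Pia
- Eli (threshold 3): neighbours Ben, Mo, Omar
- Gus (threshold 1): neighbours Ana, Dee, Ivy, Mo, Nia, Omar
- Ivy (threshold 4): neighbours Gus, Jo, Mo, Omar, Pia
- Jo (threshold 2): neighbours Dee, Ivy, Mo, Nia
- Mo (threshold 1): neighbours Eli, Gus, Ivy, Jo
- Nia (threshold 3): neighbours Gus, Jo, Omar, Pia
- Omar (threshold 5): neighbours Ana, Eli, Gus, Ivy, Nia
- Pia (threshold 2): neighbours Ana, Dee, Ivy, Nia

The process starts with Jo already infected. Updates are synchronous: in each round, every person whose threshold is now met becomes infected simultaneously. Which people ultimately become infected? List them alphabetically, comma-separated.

Round 1 — Jo becomes infected (initial).
Round 2 — checking thresholds:
  Dee: 1 of 4 neighbours < 4, not yet.
  Ivy: 1 of 5 neighbours < 4, not yet.
  Mo: 1 of 4 neighbours ≥ 1, becomes infected.
  Nia: 1 of 4 neighbours < 3, not yet.
Round 3 — checking thresholds:
  Dee: 1 of 4 neighbours < 4, not yet.
  Eli: 1 of 3 neighbours < 3, not yet.
  Gus: 1 of 6 neighbours ≥ 1, becomes infected.
  Ivy: 2 of 5 neighbours < 4, not yet.
  Nia: 1 of 4 neighbours < 3, not yet.
Round 4 — no new infections; cascade stops.

Gus, Jo, Mo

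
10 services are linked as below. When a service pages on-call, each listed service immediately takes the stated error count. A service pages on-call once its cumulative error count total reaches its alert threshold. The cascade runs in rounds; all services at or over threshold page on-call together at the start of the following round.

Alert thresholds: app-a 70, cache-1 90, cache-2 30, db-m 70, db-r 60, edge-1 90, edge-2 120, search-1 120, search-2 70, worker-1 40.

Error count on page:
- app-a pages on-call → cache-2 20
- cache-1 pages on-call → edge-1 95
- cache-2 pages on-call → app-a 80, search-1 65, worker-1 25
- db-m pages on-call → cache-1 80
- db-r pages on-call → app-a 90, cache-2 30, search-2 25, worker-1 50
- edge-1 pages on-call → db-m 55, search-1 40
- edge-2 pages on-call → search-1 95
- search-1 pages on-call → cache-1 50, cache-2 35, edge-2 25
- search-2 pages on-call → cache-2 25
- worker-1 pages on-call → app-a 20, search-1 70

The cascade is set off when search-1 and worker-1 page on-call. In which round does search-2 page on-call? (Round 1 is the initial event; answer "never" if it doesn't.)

never

Round 1 — search-1, worker-1 page on-call (initial).
  app-a: +20 → 20 < 70
  cache-1: +50 → 50 < 90
  cache-2: +35 → 35 ≥ 30
  edge-2: +25 → 25 < 120
Round 2 — cache-2 pages on-call.
  app-a: +80 → 100 ≥ 70
Round 3 — app-a pages on-call.
No further pages.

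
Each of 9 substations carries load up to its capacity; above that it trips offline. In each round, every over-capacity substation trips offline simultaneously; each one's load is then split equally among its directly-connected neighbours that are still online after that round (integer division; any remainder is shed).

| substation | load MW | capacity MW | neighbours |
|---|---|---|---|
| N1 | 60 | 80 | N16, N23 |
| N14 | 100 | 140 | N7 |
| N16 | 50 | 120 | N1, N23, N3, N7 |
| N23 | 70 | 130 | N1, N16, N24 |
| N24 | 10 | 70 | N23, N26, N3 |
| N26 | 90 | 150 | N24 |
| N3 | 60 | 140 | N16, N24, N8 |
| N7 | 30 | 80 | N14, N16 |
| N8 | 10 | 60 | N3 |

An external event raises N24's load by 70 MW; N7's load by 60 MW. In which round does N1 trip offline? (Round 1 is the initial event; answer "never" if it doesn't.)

Round 1 — N24 at 80 > 70; N7 at 90 > 80. N24, N7 trip offline.
  N24 sheds 80 MW to N23, N26, N3: 26 each (2 lost).
    N23: 70+26 = 96 ≤ 130
    N26: 90+26 = 116 ≤ 150
    N3: 60+26 = 86 ≤ 140
  N7 sheds 90 MW to N14, N16: 45 each.
    N14: 100+45 = 145 > 140
    N16: 50+45 = 95 ≤ 120
Round 2 — N14 trips offline.
  N14 sheds 145 MW: no online neighbours, lost.
No further trips.

never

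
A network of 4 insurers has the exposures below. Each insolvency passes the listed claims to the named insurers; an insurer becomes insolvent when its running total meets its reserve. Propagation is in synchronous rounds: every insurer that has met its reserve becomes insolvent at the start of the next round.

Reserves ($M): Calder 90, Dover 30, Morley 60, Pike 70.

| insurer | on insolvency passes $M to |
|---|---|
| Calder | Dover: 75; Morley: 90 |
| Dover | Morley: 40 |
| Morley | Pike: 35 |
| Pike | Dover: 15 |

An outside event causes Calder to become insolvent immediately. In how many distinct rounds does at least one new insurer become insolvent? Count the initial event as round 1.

Round 1 — Calder becomes insolvent (initial).
  Dover: +75 → 75 ≥ 30
  Morley: +90 → 90 ≥ 60
Round 2 — Dover, Morley become insolvent.
  Pike: +35 → 35 < 70
No further insolvencies.

2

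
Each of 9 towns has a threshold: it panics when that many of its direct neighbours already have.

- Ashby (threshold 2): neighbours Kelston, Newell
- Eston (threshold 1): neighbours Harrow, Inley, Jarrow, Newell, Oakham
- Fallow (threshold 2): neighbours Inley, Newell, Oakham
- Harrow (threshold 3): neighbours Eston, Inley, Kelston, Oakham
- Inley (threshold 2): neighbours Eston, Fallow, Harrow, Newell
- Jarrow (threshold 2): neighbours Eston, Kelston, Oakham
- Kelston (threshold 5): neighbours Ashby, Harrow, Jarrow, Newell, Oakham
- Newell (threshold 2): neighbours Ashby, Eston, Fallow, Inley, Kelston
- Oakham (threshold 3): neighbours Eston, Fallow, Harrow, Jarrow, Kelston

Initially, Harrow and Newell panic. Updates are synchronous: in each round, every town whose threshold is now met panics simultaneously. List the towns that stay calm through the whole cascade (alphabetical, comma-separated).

Ashby, Kelston

Round 1 — Harrow, Newell panic (initial).
Round 2 — checking thresholds:
  Ashby: 1 of 2 neighbours < 2, not yet.
  Eston: 2 of 5 neighbours ≥ 1, panics.
  Fallow: 1 of 3 neighbours < 2, not yet.
  Inley: 2 of 4 neighbours ≥ 2, panics.
  Kelston: 2 of 5 neighbours < 5, not yet.
  Oakham: 1 of 5 neighbours < 3, not yet.
Round 3 — checking thresholds:
  Ashby: 1 of 2 neighbours < 2, not yet.
  Fallow: 2 of 3 neighbours ≥ 2, panics.
  Jarrow: 1 of 3 neighbours < 2, not yet.
  Kelston: 2 of 5 neighbours < 5, not yet.
  Oakham: 2 of 5 neighbours < 3, not yet.
Round 4 — checking thresholds:
  Ashby: 1 of 2 neighbours < 2, not yet.
  Jarrow: 1 of 3 neighbours < 2, not yet.
  Kelston: 2 of 5 neighbours < 5, not yet.
  Oakham: 3 of 5 neighbours ≥ 3, panics.
Round 5 — checking thresholds:
  Ashby: 1 of 2 neighbours < 2, not yet.
  Jarrow: 2 of 3 neighbours ≥ 2, panics.
  Kelston: 3 of 5 neighbours < 5, not yet.
Round 6 — no new panics; cascade stops.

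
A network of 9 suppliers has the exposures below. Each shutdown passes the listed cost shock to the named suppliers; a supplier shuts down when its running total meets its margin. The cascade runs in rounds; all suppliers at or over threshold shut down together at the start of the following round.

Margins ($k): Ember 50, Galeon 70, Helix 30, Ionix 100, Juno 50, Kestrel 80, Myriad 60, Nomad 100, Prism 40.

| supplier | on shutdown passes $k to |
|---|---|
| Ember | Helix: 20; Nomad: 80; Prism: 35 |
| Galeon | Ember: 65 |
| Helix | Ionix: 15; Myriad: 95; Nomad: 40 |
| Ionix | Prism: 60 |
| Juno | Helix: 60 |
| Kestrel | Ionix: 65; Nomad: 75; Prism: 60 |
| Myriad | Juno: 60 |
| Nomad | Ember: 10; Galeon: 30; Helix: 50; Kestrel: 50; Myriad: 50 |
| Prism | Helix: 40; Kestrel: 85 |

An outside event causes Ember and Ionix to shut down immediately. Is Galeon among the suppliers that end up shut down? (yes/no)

Round 1 — Ember, Ionix shut down (initial).
  Helix: +20 → 20 < 30
  Nomad: +80 → 80 < 100
  Prism: +35+60 → 95 ≥ 40
Round 2 — Prism shuts down.
  Helix: +40 → 60 ≥ 30
  Kestrel: +85 → 85 ≥ 80
Round 3 — Helix, Kestrel shut down.
  Myriad: +95 → 95 ≥ 60
  Nomad: +40+75 → 195 ≥ 100
Round 4 — Myriad, Nomad shut down.
  Galeon: +30 → 30 < 70
  Juno: +60 → 60 ≥ 50
Round 5 — Juno shuts down.
No further shutdowns.

no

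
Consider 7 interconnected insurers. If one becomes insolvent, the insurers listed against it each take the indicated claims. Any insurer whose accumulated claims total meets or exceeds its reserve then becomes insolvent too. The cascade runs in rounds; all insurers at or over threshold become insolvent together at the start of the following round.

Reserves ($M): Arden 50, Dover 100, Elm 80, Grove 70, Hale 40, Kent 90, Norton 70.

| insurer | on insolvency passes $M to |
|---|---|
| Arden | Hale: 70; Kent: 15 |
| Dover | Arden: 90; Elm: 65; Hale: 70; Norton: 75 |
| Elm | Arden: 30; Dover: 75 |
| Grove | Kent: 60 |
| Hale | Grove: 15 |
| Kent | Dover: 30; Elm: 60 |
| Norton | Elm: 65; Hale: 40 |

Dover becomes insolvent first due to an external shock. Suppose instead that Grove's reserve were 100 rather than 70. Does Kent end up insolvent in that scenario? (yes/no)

no

With Grove's reserve at 100:
Round 1 — Dover becomes insolvent (initial).
  Arden: +90 → 90 ≥ 50
  Elm: +65 → 65 < 80
  Hale: +70 → 70 ≥ 40
  Norton: +75 → 75 ≥ 70
Round 2 — Arden, Hale, Norton become insolvent.
  Elm: +65 → 130 ≥ 80
  Grove: +15 → 15 < 100
  Kent: +15 → 15 < 90
Round 3 — Elm becomes insolvent.
No further insolvencies.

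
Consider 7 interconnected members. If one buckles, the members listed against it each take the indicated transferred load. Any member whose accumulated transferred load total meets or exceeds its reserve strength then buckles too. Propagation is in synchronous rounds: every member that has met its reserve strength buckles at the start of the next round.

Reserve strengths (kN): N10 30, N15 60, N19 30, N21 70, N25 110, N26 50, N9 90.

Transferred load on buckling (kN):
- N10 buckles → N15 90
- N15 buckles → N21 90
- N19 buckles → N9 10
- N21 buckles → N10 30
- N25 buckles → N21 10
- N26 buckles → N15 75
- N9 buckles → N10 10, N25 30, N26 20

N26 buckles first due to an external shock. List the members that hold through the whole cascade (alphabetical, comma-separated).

N19, N25, N9

Round 1 — N26 buckles (initial).
  N15: +75 → 75 ≥ 60
Round 2 — N15 buckles.
  N21: +90 → 90 ≥ 70
Round 3 — N21 buckles.
  N10: +30 → 30 ≥ 30
Round 4 — N10 buckles.
No further bucklings.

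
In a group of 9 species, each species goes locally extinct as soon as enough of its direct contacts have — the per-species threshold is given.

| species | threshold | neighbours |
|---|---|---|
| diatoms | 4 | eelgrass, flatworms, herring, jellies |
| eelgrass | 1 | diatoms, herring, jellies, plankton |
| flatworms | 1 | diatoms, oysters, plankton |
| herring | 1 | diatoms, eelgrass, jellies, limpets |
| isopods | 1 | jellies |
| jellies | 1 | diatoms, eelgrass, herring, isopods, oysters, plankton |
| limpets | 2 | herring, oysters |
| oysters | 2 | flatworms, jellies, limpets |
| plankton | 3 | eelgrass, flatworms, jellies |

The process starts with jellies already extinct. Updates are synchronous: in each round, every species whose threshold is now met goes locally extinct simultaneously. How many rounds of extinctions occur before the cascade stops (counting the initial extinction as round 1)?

2

Round 1 — jellies goes locally extinct (initial).
Round 2 — checking thresholds:
  diatoms: 1 of 4 neighbours < 4, below threshold.
  eelgrass: 1 of 4 neighbours ≥ 1, goes locally extinct.
  herring: 1 of 4 neighbours ≥ 1, goes locally extinct.
  isopods: 1 of 1 neighbours ≥ 1, goes locally extinct.
  oysters: 1 of 3 neighbours < 2, below threshold.
  plankton: 1 of 3 neighbours < 3, below threshold.
Round 3 — no new extinctions; cascade stops.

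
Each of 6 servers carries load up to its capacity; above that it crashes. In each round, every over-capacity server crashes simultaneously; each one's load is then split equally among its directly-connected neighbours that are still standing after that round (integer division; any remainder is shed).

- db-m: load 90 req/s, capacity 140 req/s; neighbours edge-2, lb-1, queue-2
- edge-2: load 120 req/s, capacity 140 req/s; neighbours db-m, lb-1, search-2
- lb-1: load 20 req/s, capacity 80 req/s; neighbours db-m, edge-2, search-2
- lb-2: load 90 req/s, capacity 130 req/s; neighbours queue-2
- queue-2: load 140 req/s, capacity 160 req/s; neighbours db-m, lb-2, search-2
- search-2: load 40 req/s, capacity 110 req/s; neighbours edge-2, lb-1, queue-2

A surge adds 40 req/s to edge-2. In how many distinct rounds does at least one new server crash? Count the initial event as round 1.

4

Round 1 — edge-2 at 160 > 140. edge-2 crashes.
  edge-2 sheds 160 req/s to db-m, lb-1, search-2: 53 each (1 lost).
    db-m: 90+53 = 143 > 140
    lb-1: 20+53 = 73 ≤ 80
    search-2: 40+53 = 93 ≤ 110
Round 2 — db-m crashes.
  db-m sheds 143 req/s to lb-1, queue-2: 71 each (1 lost).
    lb-1: 73+71 = 144 > 80
    queue-2: 140+71 = 211 > 160
Round 3 — lb-1, queue-2 crash.
  lb-1 sheds 144 req/s to search-2: 144 each.
    search-2: 93+144 = 237 > 110
  queue-2 sheds 211 req/s to lb-2, search-2: 105 each (1 lost).
    lb-2: 90+105 = 195 > 130
    search-2: 237+105 = 342 > 110
Round 4 — lb-2, search-2 crash.
  lb-2 sheds 195 req/s: no online neighbours, lost.
  search-2 sheds 342 req/s: no online neighbours, lost.
No further crashes.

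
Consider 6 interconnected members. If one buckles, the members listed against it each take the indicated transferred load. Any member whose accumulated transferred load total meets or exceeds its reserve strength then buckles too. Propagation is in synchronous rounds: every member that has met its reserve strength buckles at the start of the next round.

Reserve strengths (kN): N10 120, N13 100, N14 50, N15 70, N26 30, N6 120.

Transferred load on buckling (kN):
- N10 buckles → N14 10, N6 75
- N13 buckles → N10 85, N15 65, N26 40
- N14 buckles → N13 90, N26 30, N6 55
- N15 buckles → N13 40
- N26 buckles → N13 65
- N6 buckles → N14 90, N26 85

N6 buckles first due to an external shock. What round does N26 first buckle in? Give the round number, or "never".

2

Round 1 — N6 buckles (initial).
  N14: +90 → 90 ≥ 50
  N26: +85 → 85 ≥ 30
Round 2 — N14, N26 buckle.
  N13: +90+65 → 155 ≥ 100
Round 3 — N13 buckles.
  N10: +85 → 85 < 120
  N15: +65 → 65 < 70
No further bucklings.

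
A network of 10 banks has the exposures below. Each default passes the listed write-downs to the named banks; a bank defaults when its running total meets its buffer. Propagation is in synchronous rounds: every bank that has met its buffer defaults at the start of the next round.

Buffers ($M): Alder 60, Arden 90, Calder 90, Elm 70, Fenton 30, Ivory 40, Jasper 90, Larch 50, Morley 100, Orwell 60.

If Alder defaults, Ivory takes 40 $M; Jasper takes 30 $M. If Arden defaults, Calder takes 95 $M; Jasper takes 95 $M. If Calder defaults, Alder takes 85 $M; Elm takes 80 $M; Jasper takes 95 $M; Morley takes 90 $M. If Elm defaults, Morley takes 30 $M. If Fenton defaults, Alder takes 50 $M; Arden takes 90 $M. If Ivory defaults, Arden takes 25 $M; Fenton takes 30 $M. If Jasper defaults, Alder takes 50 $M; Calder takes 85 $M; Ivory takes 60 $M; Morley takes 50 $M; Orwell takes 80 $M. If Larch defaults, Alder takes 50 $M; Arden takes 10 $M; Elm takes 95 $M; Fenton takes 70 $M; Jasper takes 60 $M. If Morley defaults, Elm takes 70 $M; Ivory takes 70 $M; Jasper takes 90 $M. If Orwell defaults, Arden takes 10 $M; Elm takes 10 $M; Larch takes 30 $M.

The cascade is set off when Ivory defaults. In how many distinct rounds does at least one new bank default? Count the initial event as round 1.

Round 1 — Ivory defaults (initial).
  Arden: +25 → 25 < 90
  Fenton: +30 → 30 ≥ 30
Round 2 — Fenton defaults.
  Alder: +50 → 50 < 60
  Arden: +90 → 115 ≥ 90
Round 3 — Arden defaults.
  Calder: +95 → 95 ≥ 90
  Jasper: +95 → 95 ≥ 90
Round 4 — Calder, Jasper default.
  Alder: +85+50 → 185 ≥ 60
  Elm: +80 → 80 ≥ 70
  Morley: +90+50 → 140 ≥ 100
  Orwell: +80 → 80 ≥ 60
Round 5 — Alder, Elm, Morley, Orwell default.
  Larch: +30 → 30 < 50
No further defaults.

5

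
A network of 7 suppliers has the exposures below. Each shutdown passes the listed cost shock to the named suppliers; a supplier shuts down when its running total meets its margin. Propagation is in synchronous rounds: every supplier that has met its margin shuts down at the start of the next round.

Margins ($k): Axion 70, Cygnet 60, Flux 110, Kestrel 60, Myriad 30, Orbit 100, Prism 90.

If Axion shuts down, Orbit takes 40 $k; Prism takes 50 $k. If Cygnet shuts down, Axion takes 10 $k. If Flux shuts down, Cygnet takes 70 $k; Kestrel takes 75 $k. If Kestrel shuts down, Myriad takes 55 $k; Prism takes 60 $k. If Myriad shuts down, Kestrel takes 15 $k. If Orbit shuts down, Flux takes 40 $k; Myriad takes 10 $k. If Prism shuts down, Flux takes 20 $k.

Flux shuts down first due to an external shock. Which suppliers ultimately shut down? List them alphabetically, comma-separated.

Round 1 — Flux shuts down (initial).
  Cygnet: +70 → 70 ≥ 60
  Kestrel: +75 → 75 ≥ 60
Round 2 — Cygnet, Kestrel shut down.
  Axion: +10 → 10 < 70
  Myriad: +55 → 55 ≥ 30
  Prism: +60 → 60 < 90
Round 3 — Myriad shuts down.
No further shutdowns.

Cygnet, Flux, Kestrel, Myriad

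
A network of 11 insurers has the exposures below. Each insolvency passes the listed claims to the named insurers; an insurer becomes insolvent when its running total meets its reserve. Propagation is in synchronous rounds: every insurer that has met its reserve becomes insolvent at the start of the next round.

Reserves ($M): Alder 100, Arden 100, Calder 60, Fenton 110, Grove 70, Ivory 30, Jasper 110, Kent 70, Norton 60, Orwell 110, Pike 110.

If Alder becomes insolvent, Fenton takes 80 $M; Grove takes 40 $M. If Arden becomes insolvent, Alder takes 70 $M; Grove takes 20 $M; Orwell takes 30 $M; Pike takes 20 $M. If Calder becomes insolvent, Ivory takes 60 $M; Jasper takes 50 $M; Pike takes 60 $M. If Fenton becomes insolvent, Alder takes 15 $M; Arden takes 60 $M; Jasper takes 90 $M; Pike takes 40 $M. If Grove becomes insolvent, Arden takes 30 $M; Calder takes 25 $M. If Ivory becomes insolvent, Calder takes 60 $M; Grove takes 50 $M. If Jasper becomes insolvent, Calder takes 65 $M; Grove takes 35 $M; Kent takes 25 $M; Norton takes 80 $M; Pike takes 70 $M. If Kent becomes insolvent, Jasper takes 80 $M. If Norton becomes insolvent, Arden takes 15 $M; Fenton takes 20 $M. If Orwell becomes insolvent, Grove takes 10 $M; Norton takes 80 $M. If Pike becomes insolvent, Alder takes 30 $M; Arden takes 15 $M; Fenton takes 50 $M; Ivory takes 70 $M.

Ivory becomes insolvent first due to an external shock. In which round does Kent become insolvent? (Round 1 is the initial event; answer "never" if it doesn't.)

never

Round 1 — Ivory becomes insolvent (initial).
  Calder: +60 → 60 ≥ 60
  Grove: +50 → 50 < 70
Round 2 — Calder becomes insolvent.
  Jasper: +50 → 50 < 110
  Pike: +60 → 60 < 110
No further insolvencies.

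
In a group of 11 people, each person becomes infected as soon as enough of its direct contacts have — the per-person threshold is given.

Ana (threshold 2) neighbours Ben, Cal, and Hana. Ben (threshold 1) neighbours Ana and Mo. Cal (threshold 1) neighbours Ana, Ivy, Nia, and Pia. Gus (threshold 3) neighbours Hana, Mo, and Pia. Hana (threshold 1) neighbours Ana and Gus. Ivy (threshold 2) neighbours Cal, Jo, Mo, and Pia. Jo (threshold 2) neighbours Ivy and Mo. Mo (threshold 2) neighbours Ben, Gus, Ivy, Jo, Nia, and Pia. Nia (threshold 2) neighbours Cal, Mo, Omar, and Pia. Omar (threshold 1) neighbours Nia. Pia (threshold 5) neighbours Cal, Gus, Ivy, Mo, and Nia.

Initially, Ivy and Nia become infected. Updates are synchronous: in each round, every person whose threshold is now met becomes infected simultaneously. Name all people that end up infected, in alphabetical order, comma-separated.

Round 1 — Ivy, Nia become infected (initial).
Round 2 — checking thresholds:
  Cal: 2 of 4 neighbours ≥ 1, becomes infected.
  Jo: 1 of 2 neighbours < 2, below threshold.
  Mo: 2 of 6 neighbours ≥ 2, becomes infected.
  Omar: 1 of 1 neighbours ≥ 1, becomes infected.
  Pia: 2 of 5 neighbours < 5, below threshold.
Round 3 — checking thresholds:
  Ana: 1 of 3 neighbours < 2, below threshold.
  Ben: 1 of 2 neighbours ≥ 1, becomes infected.
  Gus: 1 of 3 neighbours < 3, below threshold.
  Jo: 2 of 2 neighbours ≥ 2, becomes infected.
  Pia: 4 of 5 neighbours < 5, below threshold.
Round 4 — checking thresholds:
  Ana: 2 of 3 neighbours ≥ 2, becomes infected.
  Gus: 1 of 3 neighbours < 3, below threshold.
  Pia: 4 of 5 neighbours < 5, below threshold.
Round 5 — checking thresholds:
  Gus: 1 of 3 neighbours < 3, below threshold.
  Hana: 1 of 2 neighbours ≥ 1, becomes infected.
  Pia: 4 of 5 neighbours < 5, below threshold.
Round 6 — no new infections; cascade stops.

Ana, Ben, Cal, Hana, Ivy, Jo, Mo, Nia, Omar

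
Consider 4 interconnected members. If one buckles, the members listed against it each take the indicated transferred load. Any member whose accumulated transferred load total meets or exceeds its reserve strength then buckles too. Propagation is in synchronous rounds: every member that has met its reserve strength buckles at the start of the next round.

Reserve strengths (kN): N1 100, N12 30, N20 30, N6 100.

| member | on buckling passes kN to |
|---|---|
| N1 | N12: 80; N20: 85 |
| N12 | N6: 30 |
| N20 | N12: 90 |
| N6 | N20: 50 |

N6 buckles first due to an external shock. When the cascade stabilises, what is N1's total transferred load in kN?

0

Round 1 — N6 buckles (initial).
  N20: +50 → 50 ≥ 30
Round 2 — N20 buckles.
  N12: +90 → 90 ≥ 30
Round 3 — N12 buckles.
No further bucklings.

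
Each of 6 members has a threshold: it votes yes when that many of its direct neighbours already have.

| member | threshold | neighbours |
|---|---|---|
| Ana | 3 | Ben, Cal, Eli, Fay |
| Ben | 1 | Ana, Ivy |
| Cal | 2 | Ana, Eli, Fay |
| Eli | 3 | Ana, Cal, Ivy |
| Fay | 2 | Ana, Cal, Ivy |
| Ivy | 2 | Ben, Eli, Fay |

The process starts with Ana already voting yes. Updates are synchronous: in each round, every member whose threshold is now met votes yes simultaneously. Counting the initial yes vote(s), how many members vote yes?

Round 1 — Ana votes yes (initial).
Round 2 — checking thresholds:
  Ben: 1 of 2 neighbours ≥ 1, votes yes.
  Cal: 1 of 3 neighbours < 2, below threshold.
  Eli: 1 of 3 neighbours < 3, below threshold.
  Fay: 1 of 3 neighbours < 2, below threshold.
Round 3 — no new yes votes; cascade stops.

2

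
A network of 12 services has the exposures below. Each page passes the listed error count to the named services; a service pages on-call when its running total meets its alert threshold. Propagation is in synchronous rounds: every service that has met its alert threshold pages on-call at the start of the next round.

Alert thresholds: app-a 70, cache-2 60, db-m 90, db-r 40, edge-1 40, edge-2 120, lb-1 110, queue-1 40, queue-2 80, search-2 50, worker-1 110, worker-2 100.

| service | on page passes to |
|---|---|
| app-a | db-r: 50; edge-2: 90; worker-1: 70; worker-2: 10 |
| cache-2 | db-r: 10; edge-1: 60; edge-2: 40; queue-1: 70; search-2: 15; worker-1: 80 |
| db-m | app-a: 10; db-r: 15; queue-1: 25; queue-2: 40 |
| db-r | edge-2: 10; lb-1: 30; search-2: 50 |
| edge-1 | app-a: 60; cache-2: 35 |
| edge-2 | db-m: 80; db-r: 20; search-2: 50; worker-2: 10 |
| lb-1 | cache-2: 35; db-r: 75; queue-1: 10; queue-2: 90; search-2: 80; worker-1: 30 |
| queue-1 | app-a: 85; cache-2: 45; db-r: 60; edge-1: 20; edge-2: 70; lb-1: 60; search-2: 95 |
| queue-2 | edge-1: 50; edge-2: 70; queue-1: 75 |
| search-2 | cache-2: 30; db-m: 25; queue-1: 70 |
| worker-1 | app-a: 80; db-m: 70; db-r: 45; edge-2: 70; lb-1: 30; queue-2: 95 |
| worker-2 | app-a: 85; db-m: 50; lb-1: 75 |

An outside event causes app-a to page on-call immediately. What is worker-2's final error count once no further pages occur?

20

Round 1 — app-a pages on-call (initial).
  db-r: +50 → 50 ≥ 40
  edge-2: +90 → 90 < 120
  worker-1: +70 → 70 < 110
  worker-2: +10 → 10 < 100
Round 2 — db-r pages on-call.
  edge-2: +10 → 100 < 120
  lb-1: +30 → 30 < 110
  search-2: +50 → 50 ≥ 50
Round 3 — search-2 pages on-call.
  cache-2: +30 → 30 < 60
  db-m: +25 → 25 < 90
  queue-1: +70 → 70 ≥ 40
Round 4 — queue-1 pages on-call.
  cache-2: +45 → 75 ≥ 60
  edge-1: +20 → 20 < 40
  edge-2: +70 → 170 ≥ 120
  lb-1: +60 → 90 < 110
Round 5 — cache-2, edge-2 page on-call.
  db-m: +80 → 105 ≥ 90
  edge-1: +60 → 80 ≥ 40
  worker-1: +80 → 150 ≥ 110
  worker-2: +10 → 20 < 100
Round 6 — db-m, edge-1, worker-1 page on-call.
  lb-1: +30 → 120 ≥ 110
  queue-2: +40+95 → 135 ≥ 80
Round 7 — lb-1, queue-2 page on-call.
No further pages.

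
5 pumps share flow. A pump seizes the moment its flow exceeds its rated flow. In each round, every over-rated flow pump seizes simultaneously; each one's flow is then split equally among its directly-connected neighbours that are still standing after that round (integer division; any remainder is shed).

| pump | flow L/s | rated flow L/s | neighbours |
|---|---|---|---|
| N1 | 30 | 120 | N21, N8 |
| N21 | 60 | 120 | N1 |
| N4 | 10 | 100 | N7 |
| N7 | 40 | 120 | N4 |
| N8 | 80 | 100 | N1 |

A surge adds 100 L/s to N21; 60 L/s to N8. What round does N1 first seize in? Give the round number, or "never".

Round 1 — N21 at 160 > 120; N8 at 140 > 100. N21, N8 seize.
  N21 sheds 160 L/s to N1: 160 each.
    N1: 30+160 = 190 > 120
  N8 sheds 140 L/s to N1: 140 each.
    N1: 190+140 = 330 > 120
Round 2 — N1 seizes.
  N1 sheds 330 L/s: no online neighbours, lost.
No further seizures.

2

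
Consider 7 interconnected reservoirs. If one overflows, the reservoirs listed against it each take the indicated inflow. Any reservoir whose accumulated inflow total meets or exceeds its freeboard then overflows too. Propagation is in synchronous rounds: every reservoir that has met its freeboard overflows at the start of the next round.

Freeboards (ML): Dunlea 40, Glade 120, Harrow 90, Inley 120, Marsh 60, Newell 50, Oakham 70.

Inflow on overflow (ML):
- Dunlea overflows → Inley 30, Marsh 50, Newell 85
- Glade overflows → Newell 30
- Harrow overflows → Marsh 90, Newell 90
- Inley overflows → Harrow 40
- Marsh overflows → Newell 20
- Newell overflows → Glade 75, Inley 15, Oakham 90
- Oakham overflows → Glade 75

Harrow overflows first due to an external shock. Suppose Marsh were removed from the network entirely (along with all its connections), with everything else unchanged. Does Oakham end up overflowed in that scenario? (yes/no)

With Marsh removed:
Round 1 — Harrow overflows (initial).
  Newell: +90 → 90 ≥ 50
Round 2 — Newell overflows.
  Glade: +75 → 75 < 120
  Inley: +15 → 15 < 120
  Oakham: +90 → 90 ≥ 70
Round 3 — Oakham overflows.
  Glade: +75 → 150 ≥ 120
Round 4 — Glade overflows.
No further overflows.

yes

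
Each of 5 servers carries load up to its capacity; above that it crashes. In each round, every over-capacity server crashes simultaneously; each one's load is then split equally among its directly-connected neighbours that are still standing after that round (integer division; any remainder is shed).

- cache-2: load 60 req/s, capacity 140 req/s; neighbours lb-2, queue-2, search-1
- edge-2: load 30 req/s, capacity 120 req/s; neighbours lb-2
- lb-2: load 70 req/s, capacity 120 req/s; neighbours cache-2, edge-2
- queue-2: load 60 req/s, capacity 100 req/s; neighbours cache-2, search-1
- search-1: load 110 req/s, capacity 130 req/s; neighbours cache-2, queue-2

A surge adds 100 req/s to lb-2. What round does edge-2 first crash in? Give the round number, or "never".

never

Round 1 — lb-2 at 170 > 120. lb-2 crashes.
  lb-2 sheds 170 req/s to cache-2, edge-2: 85 each.
    cache-2: 60+85 = 145 > 140
    edge-2: 30+85 = 115 ≤ 120
Round 2 — cache-2 crashes.
  cache-2 sheds 145 req/s to queue-2, search-1: 72 each (1 lost).
    queue-2: 60+72 = 132 > 100
    search-1: 110+72 = 182 > 130
Round 3 — queue-2, search-1 crash.
  queue-2 sheds 132 req/s: no online neighbours, lost.
  search-1 sheds 182 req/s: no online neighbours, lost.
No further crashes.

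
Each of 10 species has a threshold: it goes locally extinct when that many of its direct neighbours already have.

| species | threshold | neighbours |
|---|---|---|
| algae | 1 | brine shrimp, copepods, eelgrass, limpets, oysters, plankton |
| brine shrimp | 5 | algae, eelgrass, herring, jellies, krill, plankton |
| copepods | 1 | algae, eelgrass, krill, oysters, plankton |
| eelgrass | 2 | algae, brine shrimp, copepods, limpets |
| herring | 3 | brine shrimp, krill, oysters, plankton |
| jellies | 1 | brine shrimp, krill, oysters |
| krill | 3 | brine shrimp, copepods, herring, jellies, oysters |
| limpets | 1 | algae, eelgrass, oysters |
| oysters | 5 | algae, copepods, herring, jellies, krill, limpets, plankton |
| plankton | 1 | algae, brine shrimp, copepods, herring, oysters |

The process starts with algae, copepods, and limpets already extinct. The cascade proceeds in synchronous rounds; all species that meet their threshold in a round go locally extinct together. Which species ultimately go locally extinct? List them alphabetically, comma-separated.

algae, copepods, eelgrass, limpets, plankton

Round 1 — algae, copepods, limpets go locally extinct (initial).
Round 2 — checking thresholds:
  brine shrimp: 1 of 6 neighbours < 5, holds.
  eelgrass: 3 of 4 neighbours ≥ 2, goes locally extinct.
  krill: 1 of 5 neighbours < 3, holds.
  oysters: 3 of 7 neighbours < 5, holds.
  plankton: 2 of 5 neighbours ≥ 1, goes locally extinct.
Round 3 — no new extinctions; cascade stops.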